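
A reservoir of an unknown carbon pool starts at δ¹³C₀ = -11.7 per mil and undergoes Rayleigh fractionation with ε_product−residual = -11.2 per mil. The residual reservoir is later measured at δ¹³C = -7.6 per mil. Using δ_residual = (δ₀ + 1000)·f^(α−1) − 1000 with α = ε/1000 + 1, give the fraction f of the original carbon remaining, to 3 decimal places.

α − 1 = ε/1000 = -0.0112
(δ_res + 1000)/(δ₀ + 1000) = (-7.6 + 1000)/(-11.7 + 1000) = 992.4/988.3 = 1.004149
f = 1.004149^(1/-0.0112) = exp(ln(1.004149)/-0.0112) = exp(0.00414/-0.0112)
f = exp(-0.3696) = 0.6910

0.691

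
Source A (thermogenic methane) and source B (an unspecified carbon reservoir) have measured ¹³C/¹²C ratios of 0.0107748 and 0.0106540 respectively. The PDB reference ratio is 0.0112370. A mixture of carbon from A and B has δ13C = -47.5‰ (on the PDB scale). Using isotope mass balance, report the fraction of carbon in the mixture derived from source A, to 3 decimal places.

0.408

δ_A = (0.0107748/0.0112370 − 1)×1000 = (0.958868 − 1)×1000 = -41.132‰
δ_B = (0.0106540/0.0112370 − 1)×1000 = (0.948118 − 1)×1000 = -51.882‰
f_A = (δ_mix − δ_B)/(δ_A − δ_B) = (-47.5 − (-51.882))/(-41.132 − (-51.882))
f_A = 4.382 / 10.750 = 0.4076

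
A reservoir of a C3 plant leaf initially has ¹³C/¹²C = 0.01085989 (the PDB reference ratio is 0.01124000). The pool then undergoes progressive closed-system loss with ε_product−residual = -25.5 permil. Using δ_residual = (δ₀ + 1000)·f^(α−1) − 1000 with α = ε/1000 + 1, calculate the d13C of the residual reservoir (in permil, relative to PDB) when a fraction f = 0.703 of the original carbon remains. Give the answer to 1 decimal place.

δ₀ = (0.01085989/0.01124000 − 1)×1000 = (0.966182 − 1)×1000 = -33.818 permil
α − 1 = ε/1000 = -0.0255
f^(α−1) = 0.703^(-0.0255) = 1.009027
δ_res = (-33.818 + 1000) × 1.009027 − 1000 = 974.904 − 1000 = -25.10 permil

-25.1 permil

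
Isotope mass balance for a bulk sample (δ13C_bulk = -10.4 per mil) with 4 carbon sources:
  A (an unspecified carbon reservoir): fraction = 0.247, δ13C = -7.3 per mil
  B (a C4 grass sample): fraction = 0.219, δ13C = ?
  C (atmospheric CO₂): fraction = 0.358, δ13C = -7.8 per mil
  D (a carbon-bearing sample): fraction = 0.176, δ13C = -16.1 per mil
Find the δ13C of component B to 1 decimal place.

Isotope mass balance: δ_bulk = Σ fᵢ·δᵢ.
-10.4 = 0.247×(-7.3) + 0.219×δ_B + 0.358×(-7.8) + 0.176×(-16.1)
0.219·δ_B = -10.4 − (-7.429) = -2.971
δ_B = -2.971 / 0.219 = -13.57 per mil

-13.6 per mil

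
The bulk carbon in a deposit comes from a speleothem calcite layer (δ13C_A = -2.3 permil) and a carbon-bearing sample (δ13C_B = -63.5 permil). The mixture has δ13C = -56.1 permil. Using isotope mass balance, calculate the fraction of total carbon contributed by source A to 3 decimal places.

0.121

δ_mix = f_A·δ_A + (1 − f_A)·δ_B  ⇒  f_A = (δ_mix − δ_B)/(δ_A − δ_B)
f_A = (-56.1 − (-63.5)) / (-2.3 − (-63.5))
f_A = 7.4 / 61.2 = 0.1209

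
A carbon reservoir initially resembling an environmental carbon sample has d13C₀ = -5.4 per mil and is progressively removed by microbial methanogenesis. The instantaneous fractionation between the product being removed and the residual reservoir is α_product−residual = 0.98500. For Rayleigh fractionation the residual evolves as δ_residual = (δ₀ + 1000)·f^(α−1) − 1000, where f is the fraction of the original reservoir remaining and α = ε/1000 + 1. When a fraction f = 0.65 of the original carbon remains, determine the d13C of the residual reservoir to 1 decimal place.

Rayleigh residual: δ_res = (δ₀ + 1000)·f^(α−1) − 1000
α − 1 = -0.01500
f^(α−1) = 0.65^(-0.01500) = 1.006483
δ_res = (-5.4 + 1000) × 1.006483 − 1000 = 1001.048 − 1000 = 1.05 per mil

1.0 per mil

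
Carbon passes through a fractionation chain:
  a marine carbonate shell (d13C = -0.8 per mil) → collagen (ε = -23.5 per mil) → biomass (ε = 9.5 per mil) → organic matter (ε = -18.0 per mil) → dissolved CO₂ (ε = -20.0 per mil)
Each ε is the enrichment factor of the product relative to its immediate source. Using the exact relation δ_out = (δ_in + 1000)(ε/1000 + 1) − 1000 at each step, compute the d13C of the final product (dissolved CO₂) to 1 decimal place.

-52.1 per mil

step 1: δ = (-0.80 + 1000)·(-23.5/1000 + 1) − 1000 = -24.28 per mil
step 2: δ = (-24.28 + 1000)·(9.5/1000 + 1) − 1000 = -15.01 per mil
step 3: δ = (-15.01 + 1000)·(-18.0/1000 + 1) − 1000 = -32.74 per mil
step 4: δ = (-32.74 + 1000)·(-20.0/1000 + 1) − 1000 = -52.09 per mil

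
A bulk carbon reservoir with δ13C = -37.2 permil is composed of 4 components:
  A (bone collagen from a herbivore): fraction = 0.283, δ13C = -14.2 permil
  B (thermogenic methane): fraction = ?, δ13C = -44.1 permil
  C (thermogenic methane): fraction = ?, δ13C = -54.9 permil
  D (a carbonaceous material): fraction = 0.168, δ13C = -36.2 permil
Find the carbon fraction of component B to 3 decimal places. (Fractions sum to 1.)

Let f_B and f_C be the unknown fractions; fractions sum to 1 so f_B + f_C = 0.549.
Mass balance: Σ fᵢ·δᵢ = δ_bulk ⇒ f_B·(-44.1) + f_C·(-54.9) = -37.2 − (-10.100) = -27.100
Substitute f_C = 0.549 − f_B:
f_B·(-44.1 − -54.9) = -27.100 − 0.549×(-54.9) = 3.040
f_B = 3.040 / 10.8 = 0.2815

0.282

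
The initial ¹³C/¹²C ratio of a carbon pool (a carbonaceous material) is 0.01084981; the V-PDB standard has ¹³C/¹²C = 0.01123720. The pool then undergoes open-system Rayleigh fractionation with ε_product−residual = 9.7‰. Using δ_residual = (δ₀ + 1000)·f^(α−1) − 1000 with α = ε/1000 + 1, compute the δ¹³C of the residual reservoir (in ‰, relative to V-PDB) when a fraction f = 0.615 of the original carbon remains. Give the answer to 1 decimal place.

-39.0‰

δ₀ = (0.01084981/0.01123720 − 1)×1000 = (0.965526 − 1)×1000 = -34.474‰
α − 1 = ε/1000 = 0.0097
f^(α−1) = 0.615^(0.0097) = 0.995296
δ_res = (-34.474 + 1000) × 0.995296 − 1000 = 960.984 − 1000 = -39.02‰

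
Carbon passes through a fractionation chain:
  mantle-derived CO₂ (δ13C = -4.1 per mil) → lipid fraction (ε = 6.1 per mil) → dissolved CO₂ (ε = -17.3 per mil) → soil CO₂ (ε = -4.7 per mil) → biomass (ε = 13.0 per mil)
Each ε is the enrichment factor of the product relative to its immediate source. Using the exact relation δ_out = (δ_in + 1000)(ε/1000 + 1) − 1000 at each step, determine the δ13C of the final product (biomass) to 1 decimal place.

-7.2 per mil

step 1: δ = (-4.10 + 1000)·(6.1/1000 + 1) − 1000 = 1.97 per mil
step 2: δ = (1.97 + 1000)·(-17.3/1000 + 1) − 1000 = -15.36 per mil
step 3: δ = (-15.36 + 1000)·(-4.7/1000 + 1) − 1000 = -19.99 per mil
step 4: δ = (-19.99 + 1000)·(13.0/1000 + 1) − 1000 = -7.25 per mil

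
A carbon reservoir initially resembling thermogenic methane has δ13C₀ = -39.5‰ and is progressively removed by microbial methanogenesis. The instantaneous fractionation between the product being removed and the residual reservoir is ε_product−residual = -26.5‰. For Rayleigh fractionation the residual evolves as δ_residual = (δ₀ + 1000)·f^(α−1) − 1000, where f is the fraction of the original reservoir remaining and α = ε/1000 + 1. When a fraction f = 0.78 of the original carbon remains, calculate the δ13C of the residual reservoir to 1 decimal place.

Rayleigh residual: δ_res = (δ₀ + 1000)·f^(α−1) − 1000
α = ε/1000 + 1 = 0.97350, so α − 1 = -0.02650
f^(α−1) = 0.78^(-0.02650) = 1.006606
δ_res = (-39.5 + 1000) × 1.006606 − 1000 = 966.845 − 1000 = -33.15‰

-33.2‰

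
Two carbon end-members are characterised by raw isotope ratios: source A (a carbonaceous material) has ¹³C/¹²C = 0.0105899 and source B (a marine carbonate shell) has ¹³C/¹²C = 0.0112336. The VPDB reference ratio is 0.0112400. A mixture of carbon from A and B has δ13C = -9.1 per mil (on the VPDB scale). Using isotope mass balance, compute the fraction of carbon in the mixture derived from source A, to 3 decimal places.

δ_A = (0.0105899/0.0112400 − 1)×1000 = (0.942162 − 1)×1000 = -57.838 per mil
δ_B = (0.0112336/0.0112400 − 1)×1000 = (0.999431 − 1)×1000 = -0.569 per mil
f_A = (δ_mix − δ_B)/(δ_A − δ_B) = (-9.1 − (-0.569))/(-57.838 − (-0.569))
f_A = -8.531 / -57.269 = 0.1490

0.149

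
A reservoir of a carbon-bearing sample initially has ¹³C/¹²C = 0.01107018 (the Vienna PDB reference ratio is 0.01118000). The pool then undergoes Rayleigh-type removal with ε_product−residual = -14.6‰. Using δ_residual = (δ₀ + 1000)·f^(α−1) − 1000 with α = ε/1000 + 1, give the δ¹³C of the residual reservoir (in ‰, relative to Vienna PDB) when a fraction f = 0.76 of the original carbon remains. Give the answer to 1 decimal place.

-5.8‰

δ₀ = (0.01107018/0.01118000 − 1)×1000 = (0.990177 − 1)×1000 = -9.823‰
α − 1 = ε/1000 = -0.0146
f^(α−1) = 0.76^(-0.0146) = 1.004015
δ_res = (-9.823 + 1000) × 1.004015 − 1000 = 994.152 − 1000 = -5.85‰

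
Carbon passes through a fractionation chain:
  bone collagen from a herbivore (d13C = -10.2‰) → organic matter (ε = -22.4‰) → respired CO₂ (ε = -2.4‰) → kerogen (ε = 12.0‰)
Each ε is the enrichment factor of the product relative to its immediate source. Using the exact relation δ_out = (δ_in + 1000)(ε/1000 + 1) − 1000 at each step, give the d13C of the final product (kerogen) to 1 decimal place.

step 1: δ = (-10.20 + 1000)·(-22.4/1000 + 1) − 1000 = -32.37‰
step 2: δ = (-32.37 + 1000)·(-2.4/1000 + 1) − 1000 = -34.69‰
step 3: δ = (-34.69 + 1000)·(12.0/1000 + 1) − 1000 = -23.11‰

-23.1‰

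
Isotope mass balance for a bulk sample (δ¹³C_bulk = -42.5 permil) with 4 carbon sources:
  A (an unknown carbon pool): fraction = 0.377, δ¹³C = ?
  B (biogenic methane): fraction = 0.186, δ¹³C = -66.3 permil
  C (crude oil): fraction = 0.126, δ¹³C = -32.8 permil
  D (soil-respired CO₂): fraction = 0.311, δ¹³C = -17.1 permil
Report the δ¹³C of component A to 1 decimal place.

Isotope mass balance: δ_bulk = Σ fᵢ·δᵢ.
-42.5 = 0.377×δ_A + 0.186×(-66.3) + 0.126×(-32.8) + 0.311×(-17.1)
0.377·δ_A = -42.5 − (-21.783) = -20.717
δ_A = -20.717 / 0.377 = -54.95 permil

-55.0 permil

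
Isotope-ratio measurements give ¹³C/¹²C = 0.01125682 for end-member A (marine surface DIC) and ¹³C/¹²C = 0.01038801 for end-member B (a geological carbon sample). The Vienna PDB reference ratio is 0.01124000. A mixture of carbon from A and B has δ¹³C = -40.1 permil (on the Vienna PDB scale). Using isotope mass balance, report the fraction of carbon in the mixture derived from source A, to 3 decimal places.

0.462

δ_A = (0.01125682/0.01124000 − 1)×1000 = (1.001496 − 1)×1000 = 1.496 permil
δ_B = (0.01038801/0.01124000 − 1)×1000 = (0.924200 − 1)×1000 = -75.800 permil
f_A = (δ_mix − δ_B)/(δ_A − δ_B) = (-40.1 − (-75.800))/(1.496 − (-75.800))
f_A = 35.700 / 77.296 = 0.4619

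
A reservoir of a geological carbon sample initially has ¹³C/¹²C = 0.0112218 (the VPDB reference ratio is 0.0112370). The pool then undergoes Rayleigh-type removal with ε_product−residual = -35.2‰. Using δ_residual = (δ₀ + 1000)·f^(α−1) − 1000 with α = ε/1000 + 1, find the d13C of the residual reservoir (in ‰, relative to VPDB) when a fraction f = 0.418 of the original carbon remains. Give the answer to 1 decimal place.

δ₀ = (0.0112218/0.0112370 − 1)×1000 = (0.998647 − 1)×1000 = -1.353‰
α − 1 = ε/1000 = -0.0352
f^(α−1) = 0.418^(-0.0352) = 1.031180
δ_res = (-1.353 + 1000) × 1.031180 − 1000 = 1029.785 − 1000 = 29.79‰

29.8‰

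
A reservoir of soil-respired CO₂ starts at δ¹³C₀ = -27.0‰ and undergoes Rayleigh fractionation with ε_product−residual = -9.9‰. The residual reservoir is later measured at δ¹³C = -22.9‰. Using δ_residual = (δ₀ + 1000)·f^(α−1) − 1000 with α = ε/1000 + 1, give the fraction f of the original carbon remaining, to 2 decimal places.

0.65

α − 1 = ε/1000 = -0.0099
(δ_res + 1000)/(δ₀ + 1000) = (-22.9 + 1000)/(-27.0 + 1000) = 977.1/973.0 = 1.004214
f = 1.004214^(1/-0.0099) = exp(ln(1.004214)/-0.0099) = exp(0.00420/-0.0099)
f = exp(-0.4247) = 0.6539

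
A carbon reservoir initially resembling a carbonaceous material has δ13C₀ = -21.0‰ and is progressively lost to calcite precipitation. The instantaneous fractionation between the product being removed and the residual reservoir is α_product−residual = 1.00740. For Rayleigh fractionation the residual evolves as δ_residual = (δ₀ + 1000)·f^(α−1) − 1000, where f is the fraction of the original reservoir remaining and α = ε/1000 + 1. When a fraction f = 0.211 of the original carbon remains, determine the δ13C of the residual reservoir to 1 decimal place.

-32.2‰

Rayleigh residual: δ_res = (δ₀ + 1000)·f^(α−1) − 1000
α − 1 = 0.00740
f^(α−1) = 0.211^(0.00740) = 0.988552
δ_res = (-21.0 + 1000) × 0.988552 − 1000 = 967.793 − 1000 = -32.21‰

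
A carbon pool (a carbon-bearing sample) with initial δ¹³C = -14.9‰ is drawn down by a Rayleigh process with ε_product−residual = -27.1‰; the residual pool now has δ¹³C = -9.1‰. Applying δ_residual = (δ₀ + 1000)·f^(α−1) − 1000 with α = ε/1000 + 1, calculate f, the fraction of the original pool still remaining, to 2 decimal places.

0.81

α − 1 = ε/1000 = -0.0271
(δ_res + 1000)/(δ₀ + 1000) = (-9.1 + 1000)/(-14.9 + 1000) = 990.9/985.1 = 1.005888
f = 1.005888^(1/-0.0271) = exp(ln(1.005888)/-0.0271) = exp(0.00587/-0.0271)
f = exp(-0.2166) = 0.8052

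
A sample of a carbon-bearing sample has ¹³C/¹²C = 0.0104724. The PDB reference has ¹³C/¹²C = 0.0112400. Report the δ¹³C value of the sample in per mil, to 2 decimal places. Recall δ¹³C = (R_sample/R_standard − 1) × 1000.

δ¹³C = (R_sample / R_standard − 1) × 1000
R_sample / R_standard = 0.0104724 / 0.0112400 = 0.931708
δ¹³C = (0.931708 − 1) × 1000 = -68.292 per mil

-68.29 per mil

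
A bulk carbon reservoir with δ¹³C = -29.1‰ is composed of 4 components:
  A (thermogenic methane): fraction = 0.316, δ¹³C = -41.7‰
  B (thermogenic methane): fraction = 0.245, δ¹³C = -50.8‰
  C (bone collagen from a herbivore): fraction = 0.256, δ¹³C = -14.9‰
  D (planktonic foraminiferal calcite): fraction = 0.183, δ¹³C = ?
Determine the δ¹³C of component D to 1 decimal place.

Isotope mass balance: δ_bulk = Σ fᵢ·δᵢ.
-29.1 = 0.316×(-41.7) + 0.245×(-50.8) + 0.256×(-14.9) + 0.183×δ_D
0.183·δ_D = -29.1 − (-29.438) = 0.338
δ_D = 0.338 / 0.183 = 1.84‰

1.8‰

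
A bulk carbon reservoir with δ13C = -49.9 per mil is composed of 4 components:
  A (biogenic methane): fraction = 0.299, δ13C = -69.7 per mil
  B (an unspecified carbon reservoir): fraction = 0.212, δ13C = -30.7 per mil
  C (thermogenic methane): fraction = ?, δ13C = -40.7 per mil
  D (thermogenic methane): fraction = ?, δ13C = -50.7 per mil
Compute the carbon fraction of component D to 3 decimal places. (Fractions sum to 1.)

Let f_D and f_C be the unknown fractions; fractions sum to 1 so f_D + f_C = 0.489.
Mass balance: Σ fᵢ·δᵢ = δ_bulk ⇒ f_D·(-50.7) + f_C·(-40.7) = -49.9 − (-27.349) = -22.551
Substitute f_C = 0.489 − f_D:
f_D·(-50.7 − -40.7) = -22.551 − 0.489×(-40.7) = -2.649
f_D = -2.649 / -10.0 = 0.2649

0.265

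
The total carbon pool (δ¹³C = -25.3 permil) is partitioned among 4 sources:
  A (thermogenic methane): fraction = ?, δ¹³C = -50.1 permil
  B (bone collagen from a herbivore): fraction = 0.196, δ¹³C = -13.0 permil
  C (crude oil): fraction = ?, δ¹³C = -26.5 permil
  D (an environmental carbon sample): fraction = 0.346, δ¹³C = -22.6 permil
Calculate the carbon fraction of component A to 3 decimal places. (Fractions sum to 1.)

0.118

Let f_A and f_C be the unknown fractions; fractions sum to 1 so f_A + f_C = 0.458.
Mass balance: Σ fᵢ·δᵢ = δ_bulk ⇒ f_A·(-50.1) + f_C·(-26.5) = -25.3 − (-10.368) = -14.932
Substitute f_C = 0.458 − f_A:
f_A·(-50.1 − -26.5) = -14.932 − 0.458×(-26.5) = -2.795
f_A = -2.795 / -23.6 = 0.1184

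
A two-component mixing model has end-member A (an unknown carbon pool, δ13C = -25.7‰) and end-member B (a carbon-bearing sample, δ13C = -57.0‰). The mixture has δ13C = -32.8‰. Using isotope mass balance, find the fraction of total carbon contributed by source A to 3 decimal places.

0.773

δ_mix = f_A·δ_A + (1 − f_A)·δ_B  ⇒  f_A = (δ_mix − δ_B)/(δ_A − δ_B)
f_A = (-32.8 − (-57.0)) / (-25.7 − (-57.0))
f_A = 24.2 / 31.3 = 0.7732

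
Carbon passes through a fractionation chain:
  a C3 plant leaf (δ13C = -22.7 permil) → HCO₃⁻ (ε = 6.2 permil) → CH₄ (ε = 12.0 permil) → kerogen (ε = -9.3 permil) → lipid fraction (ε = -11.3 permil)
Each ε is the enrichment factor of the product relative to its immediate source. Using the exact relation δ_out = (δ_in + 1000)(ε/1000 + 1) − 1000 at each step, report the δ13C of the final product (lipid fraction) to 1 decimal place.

step 1: δ = (-22.70 + 1000)·(6.2/1000 + 1) − 1000 = -16.64 permil
step 2: δ = (-16.64 + 1000)·(12.0/1000 + 1) − 1000 = -4.84 permil
step 3: δ = (-4.84 + 1000)·(-9.3/1000 + 1) − 1000 = -14.10 permil
step 4: δ = (-14.10 + 1000)·(-11.3/1000 + 1) − 1000 = -25.24 permil

-25.2 permil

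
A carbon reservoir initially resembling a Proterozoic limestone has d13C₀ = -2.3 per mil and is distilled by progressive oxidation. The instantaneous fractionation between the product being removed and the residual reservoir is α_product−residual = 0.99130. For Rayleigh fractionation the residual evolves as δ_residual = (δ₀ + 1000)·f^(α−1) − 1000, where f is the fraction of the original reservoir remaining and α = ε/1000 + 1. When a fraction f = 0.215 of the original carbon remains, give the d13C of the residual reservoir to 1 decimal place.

11.1 per mil

Rayleigh residual: δ_res = (δ₀ + 1000)·f^(α−1) − 1000
α − 1 = -0.00870
f^(α−1) = 0.215^(-0.00870) = 1.013463
δ_res = (-2.3 + 1000) × 1.013463 − 1000 = 1011.132 − 1000 = 11.13 per mil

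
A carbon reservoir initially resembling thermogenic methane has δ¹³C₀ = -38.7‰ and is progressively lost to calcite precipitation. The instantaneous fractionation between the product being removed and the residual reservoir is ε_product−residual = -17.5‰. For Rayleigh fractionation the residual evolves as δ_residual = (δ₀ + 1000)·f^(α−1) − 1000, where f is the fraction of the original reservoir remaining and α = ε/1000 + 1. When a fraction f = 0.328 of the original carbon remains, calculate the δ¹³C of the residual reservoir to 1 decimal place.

Rayleigh residual: δ_res = (δ₀ + 1000)·f^(α−1) − 1000
α = ε/1000 + 1 = 0.98250, so α − 1 = -0.01750
f^(α−1) = 0.328^(-0.01750) = 1.019700
δ_res = (-38.7 + 1000) × 1.019700 − 1000 = 980.237 − 1000 = -19.76‰

-19.8‰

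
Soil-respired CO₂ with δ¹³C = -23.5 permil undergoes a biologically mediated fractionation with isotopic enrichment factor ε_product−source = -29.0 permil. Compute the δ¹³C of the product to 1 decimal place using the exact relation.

Exactly, δ_product = (δ_source + 1000)·(ε/1000 + 1) − 1000.
δ_product = (-23.5 + 1000) × (-29.0/1000 + 1) − 1000
δ_product = -51.82 permil

-51.8 permil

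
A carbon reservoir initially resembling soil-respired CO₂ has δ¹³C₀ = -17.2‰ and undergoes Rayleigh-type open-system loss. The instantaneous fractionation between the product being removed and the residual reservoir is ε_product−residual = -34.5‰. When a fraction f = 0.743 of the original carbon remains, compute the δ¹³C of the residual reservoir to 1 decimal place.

Rayleigh residual: δ_res = (δ₀ + 1000)·f^(α−1) − 1000
α = ε/1000 + 1 = 0.96550, so α − 1 = -0.03450
f^(α−1) = 0.743^(-0.03450) = 1.010301
δ_res = (-17.2 + 1000) × 1.010301 − 1000 = 992.924 − 1000 = -7.08‰

-7.1‰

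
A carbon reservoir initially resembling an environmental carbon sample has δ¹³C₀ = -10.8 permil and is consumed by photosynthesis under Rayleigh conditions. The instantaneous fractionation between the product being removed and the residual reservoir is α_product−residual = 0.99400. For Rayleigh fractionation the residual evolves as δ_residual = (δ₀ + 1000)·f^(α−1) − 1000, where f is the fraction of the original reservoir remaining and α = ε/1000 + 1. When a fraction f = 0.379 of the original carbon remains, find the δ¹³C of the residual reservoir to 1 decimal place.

Rayleigh residual: δ_res = (δ₀ + 1000)·f^(α−1) − 1000
α − 1 = -0.00600
f^(α−1) = 0.379^(-0.00600) = 1.005838
δ_res = (-10.8 + 1000) × 1.005838 − 1000 = 994.975 − 1000 = -5.02 permil

-5.0 permil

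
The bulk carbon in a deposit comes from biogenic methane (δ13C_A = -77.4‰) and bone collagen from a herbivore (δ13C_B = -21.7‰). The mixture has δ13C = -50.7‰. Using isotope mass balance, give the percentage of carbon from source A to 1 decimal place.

δ_mix = f_A·δ_A + (1 − f_A)·δ_B  ⇒  f_A = (δ_mix − δ_B)/(δ_A − δ_B)
f_A = (-50.7 − (-21.7)) / (-77.4 − (-21.7))
f_A = -29.0 / -55.7 = 0.5206

52.1%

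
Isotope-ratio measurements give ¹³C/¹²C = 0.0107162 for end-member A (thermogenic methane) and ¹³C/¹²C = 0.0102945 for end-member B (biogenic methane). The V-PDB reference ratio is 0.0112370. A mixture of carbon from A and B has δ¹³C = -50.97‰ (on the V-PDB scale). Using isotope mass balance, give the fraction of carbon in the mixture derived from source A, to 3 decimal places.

0.877

δ_A = (0.0107162/0.0112370 − 1)×1000 = (0.953653 − 1)×1000 = -46.347‰
δ_B = (0.0102945/0.0112370 − 1)×1000 = (0.916125 − 1)×1000 = -83.875‰
f_A = (δ_mix − δ_B)/(δ_A − δ_B) = (-50.97 − (-83.875))/(-46.347 − (-83.875))
f_A = 32.905 / 37.528 = 0.8768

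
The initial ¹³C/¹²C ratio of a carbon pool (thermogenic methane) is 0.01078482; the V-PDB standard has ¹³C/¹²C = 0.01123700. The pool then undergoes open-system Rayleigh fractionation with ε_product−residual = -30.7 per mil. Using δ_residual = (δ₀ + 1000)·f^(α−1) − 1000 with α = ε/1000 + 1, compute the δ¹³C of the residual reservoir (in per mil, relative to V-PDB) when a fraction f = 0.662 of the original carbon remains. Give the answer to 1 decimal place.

δ₀ = (0.01078482/0.01123700 − 1)×1000 = (0.959760 − 1)×1000 = -40.240 per mil
α − 1 = ε/1000 = -0.0307
f^(α−1) = 0.662^(-0.0307) = 1.012744
δ_res = (-40.240 + 1000) × 1.012744 − 1000 = 971.991 − 1000 = -28.01 per mil

-28.0 per mil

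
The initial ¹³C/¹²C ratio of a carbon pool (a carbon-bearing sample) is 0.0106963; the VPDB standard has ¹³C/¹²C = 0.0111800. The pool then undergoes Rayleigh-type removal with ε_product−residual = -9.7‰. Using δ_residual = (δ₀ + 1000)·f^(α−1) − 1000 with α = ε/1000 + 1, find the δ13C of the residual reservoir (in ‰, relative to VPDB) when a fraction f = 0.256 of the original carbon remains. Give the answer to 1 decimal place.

δ₀ = (0.0106963/0.0111800 − 1)×1000 = (0.956735 − 1)×1000 = -43.265‰
α − 1 = ε/1000 = -0.0097
f^(α−1) = 0.256^(-0.0097) = 1.013305
δ_res = (-43.265 + 1000) × 1.013305 − 1000 = 969.464 − 1000 = -30.54‰

-30.5‰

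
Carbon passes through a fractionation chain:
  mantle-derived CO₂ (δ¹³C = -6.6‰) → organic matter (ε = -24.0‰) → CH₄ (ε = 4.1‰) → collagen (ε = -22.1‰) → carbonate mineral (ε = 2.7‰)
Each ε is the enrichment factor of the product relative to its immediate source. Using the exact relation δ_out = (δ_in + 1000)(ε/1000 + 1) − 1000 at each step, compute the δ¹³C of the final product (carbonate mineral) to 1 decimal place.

-45.4‰

step 1: δ = (-6.60 + 1000)·(-24.0/1000 + 1) − 1000 = -30.44‰
step 2: δ = (-30.44 + 1000)·(4.1/1000 + 1) − 1000 = -26.47‰
step 3: δ = (-26.47 + 1000)·(-22.1/1000 + 1) − 1000 = -47.98‰
step 4: δ = (-47.98 + 1000)·(2.7/1000 + 1) − 1000 = -45.41‰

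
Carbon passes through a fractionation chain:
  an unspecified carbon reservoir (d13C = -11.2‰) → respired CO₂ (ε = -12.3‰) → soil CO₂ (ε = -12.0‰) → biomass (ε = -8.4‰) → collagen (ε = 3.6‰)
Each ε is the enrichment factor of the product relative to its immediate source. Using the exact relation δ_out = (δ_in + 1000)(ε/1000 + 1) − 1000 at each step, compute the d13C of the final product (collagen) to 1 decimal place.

step 1: δ = (-11.20 + 1000)·(-12.3/1000 + 1) − 1000 = -23.36‰
step 2: δ = (-23.36 + 1000)·(-12.0/1000 + 1) − 1000 = -35.08‰
step 3: δ = (-35.08 + 1000)·(-8.4/1000 + 1) − 1000 = -43.19‰
step 4: δ = (-43.19 + 1000)·(3.6/1000 + 1) − 1000 = -39.74‰

-39.7‰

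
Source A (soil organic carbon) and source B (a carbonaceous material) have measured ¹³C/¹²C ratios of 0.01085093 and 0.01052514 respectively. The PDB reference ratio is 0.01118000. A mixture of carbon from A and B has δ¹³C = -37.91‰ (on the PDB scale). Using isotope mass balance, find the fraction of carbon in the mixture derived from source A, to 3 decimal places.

δ_A = (0.01085093/0.01118000 − 1)×1000 = (0.970566 − 1)×1000 = -29.434‰
δ_B = (0.01052514/0.01118000 − 1)×1000 = (0.941426 − 1)×1000 = -58.574‰
f_A = (δ_mix − δ_B)/(δ_A − δ_B) = (-37.91 − (-58.574))/(-29.434 − (-58.574))
f_A = 20.664 / 29.140 = 0.7091

0.709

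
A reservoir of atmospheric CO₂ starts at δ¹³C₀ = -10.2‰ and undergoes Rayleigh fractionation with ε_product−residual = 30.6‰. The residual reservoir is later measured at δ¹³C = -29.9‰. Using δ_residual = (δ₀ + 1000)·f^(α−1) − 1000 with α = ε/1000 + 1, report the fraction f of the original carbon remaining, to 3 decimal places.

0.518

α − 1 = ε/1000 = 0.0306
(δ_res + 1000)/(δ₀ + 1000) = (-29.9 + 1000)/(-10.2 + 1000) = 970.1/989.8 = 0.980097
f = 0.980097^(1/0.0306) = exp(ln(0.980097)/0.0306) = exp(-0.02010/0.0306)
f = exp(-0.6570) = 0.5184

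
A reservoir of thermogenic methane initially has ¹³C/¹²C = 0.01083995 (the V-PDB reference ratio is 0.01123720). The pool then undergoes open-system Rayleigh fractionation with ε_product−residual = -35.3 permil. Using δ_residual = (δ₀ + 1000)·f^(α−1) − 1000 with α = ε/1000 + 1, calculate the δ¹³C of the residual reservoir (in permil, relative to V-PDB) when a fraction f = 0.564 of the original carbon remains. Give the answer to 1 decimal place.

δ₀ = (0.01083995/0.01123720 − 1)×1000 = (0.964649 − 1)×1000 = -35.351 permil
α − 1 = ε/1000 = -0.0353
f^(α−1) = 0.564^(-0.0353) = 1.020422
δ_res = (-35.351 + 1000) × 1.020422 − 1000 = 984.349 − 1000 = -15.65 permil

-15.7 permil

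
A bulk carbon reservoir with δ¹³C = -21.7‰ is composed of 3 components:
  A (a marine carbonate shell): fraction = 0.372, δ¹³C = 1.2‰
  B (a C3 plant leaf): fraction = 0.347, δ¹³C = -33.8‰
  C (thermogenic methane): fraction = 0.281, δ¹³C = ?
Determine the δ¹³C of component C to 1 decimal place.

Isotope mass balance: δ_bulk = Σ fᵢ·δᵢ.
-21.7 = 0.372×(1.2) + 0.347×(-33.8) + 0.281×δ_C
0.281·δ_C = -21.7 − (-11.282) = -10.418
δ_C = -10.418 / 0.281 = -37.07‰

-37.1‰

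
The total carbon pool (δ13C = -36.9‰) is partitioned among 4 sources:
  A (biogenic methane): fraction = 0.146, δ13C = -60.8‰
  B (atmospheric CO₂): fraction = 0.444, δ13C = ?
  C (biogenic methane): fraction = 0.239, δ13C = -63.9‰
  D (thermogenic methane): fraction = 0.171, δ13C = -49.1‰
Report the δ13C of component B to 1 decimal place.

-9.8‰

Isotope mass balance: δ_bulk = Σ fᵢ·δᵢ.
-36.9 = 0.146×(-60.8) + 0.444×δ_B + 0.239×(-63.9) + 0.171×(-49.1)
0.444·δ_B = -36.9 − (-32.545) = -4.355
δ_B = -4.355 / 0.444 = -9.81‰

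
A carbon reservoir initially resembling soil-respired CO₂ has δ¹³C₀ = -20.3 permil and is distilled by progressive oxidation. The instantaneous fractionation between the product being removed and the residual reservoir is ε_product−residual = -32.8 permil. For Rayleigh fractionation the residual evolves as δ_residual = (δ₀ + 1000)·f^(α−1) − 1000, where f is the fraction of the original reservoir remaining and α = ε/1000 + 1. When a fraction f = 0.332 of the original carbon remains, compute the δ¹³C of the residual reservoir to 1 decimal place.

15.8 permil

Rayleigh residual: δ_res = (δ₀ + 1000)·f^(α−1) − 1000
α = ε/1000 + 1 = 0.96720, so α − 1 = -0.03280
f^(α−1) = 0.332^(-0.03280) = 1.036828
δ_res = (-20.3 + 1000) × 1.036828 − 1000 = 1015.780 − 1000 = 15.78 permil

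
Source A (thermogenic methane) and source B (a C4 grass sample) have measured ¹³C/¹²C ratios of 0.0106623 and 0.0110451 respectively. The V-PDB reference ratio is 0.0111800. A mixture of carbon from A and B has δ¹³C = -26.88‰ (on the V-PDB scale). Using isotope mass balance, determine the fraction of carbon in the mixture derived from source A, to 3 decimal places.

δ_A = (0.0106623/0.0111800 − 1)×1000 = (0.953694 − 1)×1000 = -46.306‰
δ_B = (0.0110451/0.0111800 − 1)×1000 = (0.987934 − 1)×1000 = -12.066‰
f_A = (δ_mix − δ_B)/(δ_A − δ_B) = (-26.88 − (-12.066))/(-46.306 − (-12.066))
f_A = -14.814 / -34.240 = 0.4326

0.433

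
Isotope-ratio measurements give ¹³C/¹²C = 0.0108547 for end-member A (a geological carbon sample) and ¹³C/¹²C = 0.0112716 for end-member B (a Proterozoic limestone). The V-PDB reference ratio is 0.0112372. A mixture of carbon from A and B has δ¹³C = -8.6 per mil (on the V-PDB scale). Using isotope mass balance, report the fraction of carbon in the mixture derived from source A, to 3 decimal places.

0.314

δ_A = (0.0108547/0.0112372 − 1)×1000 = (0.965961 − 1)×1000 = -34.039 per mil
δ_B = (0.0112716/0.0112372 − 1)×1000 = (1.003061 − 1)×1000 = 3.061 per mil
f_A = (δ_mix − δ_B)/(δ_A − δ_B) = (-8.6 − (3.061))/(-34.039 − (3.061))
f_A = -11.661 / -37.100 = 0.3143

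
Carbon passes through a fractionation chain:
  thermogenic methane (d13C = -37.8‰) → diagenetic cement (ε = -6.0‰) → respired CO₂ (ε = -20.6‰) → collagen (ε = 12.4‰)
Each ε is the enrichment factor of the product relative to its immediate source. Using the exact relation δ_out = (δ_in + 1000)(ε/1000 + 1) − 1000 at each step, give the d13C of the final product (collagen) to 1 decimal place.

step 1: δ = (-37.80 + 1000)·(-6.0/1000 + 1) − 1000 = -43.57‰
step 2: δ = (-43.57 + 1000)·(-20.6/1000 + 1) − 1000 = -63.28‰
step 3: δ = (-63.28 + 1000)·(12.4/1000 + 1) − 1000 = -51.66‰

-51.7‰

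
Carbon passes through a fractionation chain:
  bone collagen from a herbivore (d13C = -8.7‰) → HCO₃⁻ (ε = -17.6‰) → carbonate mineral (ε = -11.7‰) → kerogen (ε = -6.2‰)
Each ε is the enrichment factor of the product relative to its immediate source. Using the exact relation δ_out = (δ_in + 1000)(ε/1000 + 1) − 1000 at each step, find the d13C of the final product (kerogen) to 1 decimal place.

step 1: δ = (-8.70 + 1000)·(-17.6/1000 + 1) − 1000 = -26.15‰
step 2: δ = (-26.15 + 1000)·(-11.7/1000 + 1) − 1000 = -37.54‰
step 3: δ = (-37.54 + 1000)·(-6.2/1000 + 1) − 1000 = -43.51‰

-43.5‰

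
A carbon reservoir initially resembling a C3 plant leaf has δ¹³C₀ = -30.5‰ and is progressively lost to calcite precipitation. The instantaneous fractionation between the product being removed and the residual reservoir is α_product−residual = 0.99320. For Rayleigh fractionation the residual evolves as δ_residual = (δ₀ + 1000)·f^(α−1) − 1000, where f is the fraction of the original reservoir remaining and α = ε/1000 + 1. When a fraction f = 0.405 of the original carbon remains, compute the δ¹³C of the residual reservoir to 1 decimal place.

Rayleigh residual: δ_res = (δ₀ + 1000)·f^(α−1) − 1000
α − 1 = -0.00680
f^(α−1) = 0.405^(-0.00680) = 1.006165
δ_res = (-30.5 + 1000) × 1.006165 − 1000 = 975.477 − 1000 = -24.52‰

-24.5‰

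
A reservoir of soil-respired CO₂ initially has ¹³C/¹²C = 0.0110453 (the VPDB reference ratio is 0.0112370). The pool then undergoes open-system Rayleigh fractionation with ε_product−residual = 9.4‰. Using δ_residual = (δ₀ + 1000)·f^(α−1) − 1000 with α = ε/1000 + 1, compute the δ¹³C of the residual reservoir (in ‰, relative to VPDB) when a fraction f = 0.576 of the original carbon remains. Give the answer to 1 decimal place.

δ₀ = (0.0110453/0.0112370 − 1)×1000 = (0.982940 − 1)×1000 = -17.060‰
α − 1 = ε/1000 = 0.0094
f^(α−1) = 0.576^(0.0094) = 0.994828
δ_res = (-17.060 + 1000) × 0.994828 − 1000 = 977.856 − 1000 = -22.14‰

-22.1‰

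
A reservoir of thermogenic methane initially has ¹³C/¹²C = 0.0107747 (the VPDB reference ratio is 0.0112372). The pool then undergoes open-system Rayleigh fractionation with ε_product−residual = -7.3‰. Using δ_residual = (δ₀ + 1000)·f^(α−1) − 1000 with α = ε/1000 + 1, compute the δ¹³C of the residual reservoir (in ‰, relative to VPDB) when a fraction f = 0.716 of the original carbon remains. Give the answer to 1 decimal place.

-38.8‰

δ₀ = (0.0107747/0.0112372 − 1)×1000 = (0.958842 − 1)×1000 = -41.158‰
α − 1 = ε/1000 = -0.0073
f^(α−1) = 0.716^(-0.0073) = 1.002442
δ_res = (-41.158 + 1000) × 1.002442 − 1000 = 961.183 − 1000 = -38.82‰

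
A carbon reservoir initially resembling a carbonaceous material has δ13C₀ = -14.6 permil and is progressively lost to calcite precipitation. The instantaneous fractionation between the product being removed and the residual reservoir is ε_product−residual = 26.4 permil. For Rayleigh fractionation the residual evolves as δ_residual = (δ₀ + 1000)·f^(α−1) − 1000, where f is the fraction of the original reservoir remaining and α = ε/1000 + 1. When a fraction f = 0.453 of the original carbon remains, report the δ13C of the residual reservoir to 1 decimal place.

Rayleigh residual: δ_res = (δ₀ + 1000)·f^(α−1) − 1000
α = ε/1000 + 1 = 1.02640, so α − 1 = 0.02640
f^(α−1) = 0.453^(0.02640) = 0.979312
δ_res = (-14.6 + 1000) × 0.979312 − 1000 = 965.014 − 1000 = -34.99 permil

-35.0 permil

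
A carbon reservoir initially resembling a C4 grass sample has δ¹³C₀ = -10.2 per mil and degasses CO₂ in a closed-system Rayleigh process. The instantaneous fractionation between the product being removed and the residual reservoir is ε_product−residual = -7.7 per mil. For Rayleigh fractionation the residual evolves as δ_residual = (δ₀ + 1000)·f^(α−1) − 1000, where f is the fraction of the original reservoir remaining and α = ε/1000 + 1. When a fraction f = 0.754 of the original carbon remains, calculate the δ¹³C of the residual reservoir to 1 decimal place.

Rayleigh residual: δ_res = (δ₀ + 1000)·f^(α−1) − 1000
α = ε/1000 + 1 = 0.99230, so α − 1 = -0.00770
f^(α−1) = 0.754^(-0.00770) = 1.002177
δ_res = (-10.2 + 1000) × 1.002177 − 1000 = 991.954 − 1000 = -8.05 per mil

-8.0 per mil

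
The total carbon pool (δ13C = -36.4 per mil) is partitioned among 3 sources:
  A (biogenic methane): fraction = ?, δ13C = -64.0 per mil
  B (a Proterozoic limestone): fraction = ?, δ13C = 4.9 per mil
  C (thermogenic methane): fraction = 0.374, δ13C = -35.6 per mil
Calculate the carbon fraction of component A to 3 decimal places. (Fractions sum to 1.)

0.380

Let f_A and f_B be the unknown fractions; fractions sum to 1 so f_A + f_B = 0.626.
Mass balance: Σ fᵢ·δᵢ = δ_bulk ⇒ f_A·(-64.0) + f_B·(4.9) = -36.4 − (-13.314) = -23.086
Substitute f_B = 0.626 − f_A:
f_A·(-64.0 − 4.9) = -23.086 − 0.626×(4.9) = -26.153
f_A = -26.153 / -68.9 = 0.3796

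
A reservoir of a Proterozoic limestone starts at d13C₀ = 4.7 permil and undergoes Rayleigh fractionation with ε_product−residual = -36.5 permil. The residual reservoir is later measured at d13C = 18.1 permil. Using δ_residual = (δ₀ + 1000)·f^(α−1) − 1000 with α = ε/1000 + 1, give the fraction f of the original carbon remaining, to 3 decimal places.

0.696

α − 1 = ε/1000 = -0.0365
(δ_res + 1000)/(δ₀ + 1000) = (18.1 + 1000)/(4.7 + 1000) = 1018.1/1004.7 = 1.013337
f = 1.013337^(1/-0.0365) = exp(ln(1.013337)/-0.0365) = exp(0.01325/-0.0365)
f = exp(-0.3630) = 0.6956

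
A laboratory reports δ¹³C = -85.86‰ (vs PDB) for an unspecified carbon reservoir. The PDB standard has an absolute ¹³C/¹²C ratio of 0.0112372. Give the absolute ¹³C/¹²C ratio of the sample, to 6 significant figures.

0.0102724

R_sample = R_standard × (δ¹³C/1000 + 1)
R_sample = 0.0112372 × (-85.86/1000 + 1) = 0.0112372 × 0.914140
R_sample = 0.0102724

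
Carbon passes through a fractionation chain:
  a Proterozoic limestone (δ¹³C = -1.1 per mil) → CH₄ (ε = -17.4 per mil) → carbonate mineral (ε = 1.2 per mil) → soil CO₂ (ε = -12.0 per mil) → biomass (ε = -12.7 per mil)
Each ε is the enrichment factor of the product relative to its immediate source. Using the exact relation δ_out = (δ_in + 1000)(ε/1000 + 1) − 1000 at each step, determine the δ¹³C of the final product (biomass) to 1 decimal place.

step 1: δ = (-1.10 + 1000)·(-17.4/1000 + 1) − 1000 = -18.48 per mil
step 2: δ = (-18.48 + 1000)·(1.2/1000 + 1) − 1000 = -17.30 per mil
step 3: δ = (-17.30 + 1000)·(-12.0/1000 + 1) − 1000 = -29.10 per mil
step 4: δ = (-29.10 + 1000)·(-12.7/1000 + 1) − 1000 = -41.43 per mil

-41.4 per mil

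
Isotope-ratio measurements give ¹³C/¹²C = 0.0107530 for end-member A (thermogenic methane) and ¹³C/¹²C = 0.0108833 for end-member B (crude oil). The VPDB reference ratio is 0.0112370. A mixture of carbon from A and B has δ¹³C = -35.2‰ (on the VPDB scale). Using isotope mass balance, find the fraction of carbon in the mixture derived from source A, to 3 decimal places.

0.321

δ_A = (0.0107530/0.0112370 − 1)×1000 = (0.956928 − 1)×1000 = -43.072‰
δ_B = (0.0108833/0.0112370 − 1)×1000 = (0.968524 − 1)×1000 = -31.476‰
f_A = (δ_mix − δ_B)/(δ_A − δ_B) = (-35.2 − (-31.476))/(-43.072 − (-31.476))
f_A = -3.724 / -11.596 = 0.3211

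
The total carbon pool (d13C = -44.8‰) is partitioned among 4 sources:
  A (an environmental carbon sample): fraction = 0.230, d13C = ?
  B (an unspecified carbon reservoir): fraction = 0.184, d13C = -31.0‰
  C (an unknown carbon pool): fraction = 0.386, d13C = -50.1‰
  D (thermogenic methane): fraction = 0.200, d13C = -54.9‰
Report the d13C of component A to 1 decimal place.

-38.2‰

Isotope mass balance: δ_bulk = Σ fᵢ·δᵢ.
-44.8 = 0.230×δ_A + 0.184×(-31.0) + 0.386×(-50.1) + 0.200×(-54.9)
0.230·δ_A = -44.8 − (-36.023) = -8.777
δ_A = -8.777 / 0.230 = -38.16‰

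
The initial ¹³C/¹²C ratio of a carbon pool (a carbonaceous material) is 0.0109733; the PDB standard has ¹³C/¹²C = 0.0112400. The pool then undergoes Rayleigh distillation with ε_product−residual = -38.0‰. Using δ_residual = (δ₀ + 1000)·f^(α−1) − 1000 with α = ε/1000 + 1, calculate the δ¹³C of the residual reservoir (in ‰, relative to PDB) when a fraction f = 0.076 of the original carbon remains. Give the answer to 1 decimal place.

76.7‰

δ₀ = (0.0109733/0.0112400 − 1)×1000 = (0.976272 − 1)×1000 = -23.728‰
α − 1 = ε/1000 = -0.0380
f^(α−1) = 0.076^(-0.0380) = 1.102882
δ_res = (-23.728 + 1000) × 1.102882 − 1000 = 1076.713 − 1000 = 76.71‰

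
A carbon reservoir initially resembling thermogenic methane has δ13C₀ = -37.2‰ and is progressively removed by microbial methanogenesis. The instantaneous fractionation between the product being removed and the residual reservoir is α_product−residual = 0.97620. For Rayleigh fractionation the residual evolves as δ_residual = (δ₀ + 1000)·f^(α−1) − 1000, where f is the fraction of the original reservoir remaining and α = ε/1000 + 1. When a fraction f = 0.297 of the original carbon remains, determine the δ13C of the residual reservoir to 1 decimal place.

Rayleigh residual: δ_res = (δ₀ + 1000)·f^(α−1) − 1000
α − 1 = -0.02380
f^(α−1) = 0.297^(-0.02380) = 1.029315
δ_res = (-37.2 + 1000) × 1.029315 − 1000 = 991.025 − 1000 = -8.98‰

-9.0‰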